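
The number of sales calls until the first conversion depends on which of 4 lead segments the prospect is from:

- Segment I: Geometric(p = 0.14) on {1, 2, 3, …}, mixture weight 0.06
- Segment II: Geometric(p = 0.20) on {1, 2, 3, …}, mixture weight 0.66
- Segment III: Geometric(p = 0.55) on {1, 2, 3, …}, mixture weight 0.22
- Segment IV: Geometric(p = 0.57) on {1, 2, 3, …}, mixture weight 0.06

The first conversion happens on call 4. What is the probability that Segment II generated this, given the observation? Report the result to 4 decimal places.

0.7798

The responsibility of component k is π_k f_k(x) divided by Σ_j π_j f_j(x).
Component likelihoods at x = 4:
  p_I = 0.0890478
  p_II = 0.1024
  p_III = 0.0501187
  p_IV = 0.045319
Prior × likelihood for each component:
  π_I·p_I = 0.06 × 0.0890478 = 0.00534287
  π_II·p_II = 0.66 × 0.1024 = 0.067584
  π_III·p_III = 0.22 × 0.0501187 = 0.0110261
  π_IV·p_IV = 0.06 × 0.045319 = 0.00271914
Evidence: 0.00534287 + 0.067584 + 0.0110261 + 0.00271914 = 0.0866721
P(Segment II | x) ≈ 0.7798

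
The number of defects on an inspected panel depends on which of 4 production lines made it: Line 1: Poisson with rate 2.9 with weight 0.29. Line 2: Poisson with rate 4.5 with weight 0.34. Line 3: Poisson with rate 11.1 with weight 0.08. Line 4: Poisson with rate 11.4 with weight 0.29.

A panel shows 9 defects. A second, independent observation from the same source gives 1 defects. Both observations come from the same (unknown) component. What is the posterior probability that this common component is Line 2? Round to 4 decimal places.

By Bayes' theorem, P(k | x) = P(Z=k) f_k(x) / Σ_j P(Z=j) f_j(x).
Since both observations come from the same component, the likelihood for component k is f_k(x₁)·f_k(x₂).
  p_1 = [e^(−2.9)·2.9^9/9! = 0.00219971] × [0.159567] = 0.000351001
  p_2 = [e^(−4.5)·4.5^9/9! = 0.0231646] × [0.0499905] = 0.00115801
  p_3 = [e^(−11.1)·11.1^9/9! = 0.106531] × [0.000167747] = 1.78702e-05
  p_4 = [e^(−11.4)·11.4^9/9! = 0.100328] × [0.000127629] = 1.28048e-05
Weight by the priors:
  P(Z=1)·p_1 = 0.29 × 0.000351001 = 0.00010179
  P(Z=2)·p_2 = 0.34 × 0.00115801 = 0.000393723
  P(Z=3)·p_3 = 0.08 × 1.78702e-05 = 1.42962e-06
  P(Z=4)·p_4 = 0.29 × 1.28048e-05 = 3.71338e-06
Normaliser: 0.00010179 + 0.000393723 + 1.42962e-06 + 3.71338e-06 = 0.000500656
Responsibility of Line 2: 0.000393723 / 0.000500656 ≈ 0.7864

0.7864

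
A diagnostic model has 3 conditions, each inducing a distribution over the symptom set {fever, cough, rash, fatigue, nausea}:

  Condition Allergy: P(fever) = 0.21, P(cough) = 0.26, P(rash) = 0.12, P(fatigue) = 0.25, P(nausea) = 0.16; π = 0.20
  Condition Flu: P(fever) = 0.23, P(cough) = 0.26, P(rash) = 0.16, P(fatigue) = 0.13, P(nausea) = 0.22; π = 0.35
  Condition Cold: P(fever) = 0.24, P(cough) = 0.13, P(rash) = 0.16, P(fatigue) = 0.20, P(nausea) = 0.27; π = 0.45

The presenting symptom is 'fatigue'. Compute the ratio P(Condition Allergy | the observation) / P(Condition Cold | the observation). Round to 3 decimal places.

Since P(k|x) ∝ w_k f_k(x), the posterior odds are w_i f_i(x) / (w_j f_j(x)).
Component likelihoods at x = 'fatigue':
  L_Allergy = P(fatigue | comp) = 0.25
  L_Flu = P(fatigue | comp) = 0.13
  L_Cold = P(fatigue | comp) = 0.20
Posterior odds = (w_Allergy·L_Allergy) / (w_Cold·L_Cold) = (0.20·0.25) / (0.45·0.2) = 0.05 / 0.09 ≈ 0.556

0.556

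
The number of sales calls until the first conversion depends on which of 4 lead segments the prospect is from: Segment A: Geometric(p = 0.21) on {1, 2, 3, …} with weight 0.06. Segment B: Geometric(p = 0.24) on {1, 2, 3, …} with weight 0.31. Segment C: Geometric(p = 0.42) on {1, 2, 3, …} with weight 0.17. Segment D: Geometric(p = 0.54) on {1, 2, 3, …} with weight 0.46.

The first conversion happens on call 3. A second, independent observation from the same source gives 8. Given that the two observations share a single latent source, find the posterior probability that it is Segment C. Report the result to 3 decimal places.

0.102

P(component k | x) = w_k·f_k(x) / marginal(x), where marginal(x) = Σ_j w_j·f_j(x).
Since both observations come from the same component, the likelihood for component k is f_k(x₁)·f_k(x₂).
  L_A = [0.21·(1−0.21)^2 = 0.21·0.6241 = 0.131061] × [0.0403282] = 0.00528546
  L_B = [0.24·(1−0.24)^2 = 0.24·0.5776 = 0.138624] × [0.0351485] = 0.00487242
  L_C = [0.42·(1−0.42)^2 = 0.42·0.3364 = 0.141288] × [0.00927353] = 0.00131024
  L_D = [0.54·(1−0.54)^2 = 0.54·0.2116 = 0.114264] × [0.00235342] = 0.000268911
Prior × likelihood for each component:
  w_A·L_A = 0.06 × 0.00528546 = 0.000317127
  w_B·L_B = 0.31 × 0.00487242 = 0.00151045
  w_C·L_C = 0.17 × 0.00131024 = 0.000222741
  w_D·L_D = 0.46 × 0.000268911 = 0.000123699
Normaliser: 0.000317127 + 0.00151045 + 0.000222741 + 0.000123699 = 0.00217402
P(Segment C | x₁,x₂) ≈ 0.102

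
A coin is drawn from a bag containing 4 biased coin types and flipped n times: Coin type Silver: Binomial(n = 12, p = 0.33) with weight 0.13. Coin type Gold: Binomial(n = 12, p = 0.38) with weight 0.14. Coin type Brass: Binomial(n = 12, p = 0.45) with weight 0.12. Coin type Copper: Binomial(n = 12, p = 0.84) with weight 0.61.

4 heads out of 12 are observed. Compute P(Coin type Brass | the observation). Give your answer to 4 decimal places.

0.2457

By Bayes' theorem, P(k | x) = w_k f_k(x) / Σ_j w_j f_j(x).
Binomial probabilities:
  f_Silver = C(12,4)·0.33^4·0.67^8 = 495·0.0118592·0.0406068 = 0.238374
  f_Gold = C(12,4)·0.38^4·0.62^8 = 495·0.0208514·0.021834 = 0.225358
  f_Brass = C(12,4)·0.45^4·0.55^8 = 495·0.0410063·0.00837339 = 0.169964
  f_Copper = C(12,4)·0.84^4·0.16^8 = 495·0.497871·4.29497e-07 = 0.000105848
Multiply by the mixture weights:
  w_Silver·f_Silver = 0.13 × 0.238374 = 0.0309887
  w_Gold·f_Gold = 0.14 × 0.225358 = 0.0315501
  w_Brass·f_Brass = 0.12 × 0.169964 = 0.0203957
  w_Copper·f_Copper = 0.61 × 0.000105848 = 6.45672e-05
Sum: 0.0309887 + 0.0315501 + 0.0203957 + 6.45672e-05 = 0.082999
Responsibility of Coin type Brass: 0.0203957 / 0.082999 ≈ 0.2457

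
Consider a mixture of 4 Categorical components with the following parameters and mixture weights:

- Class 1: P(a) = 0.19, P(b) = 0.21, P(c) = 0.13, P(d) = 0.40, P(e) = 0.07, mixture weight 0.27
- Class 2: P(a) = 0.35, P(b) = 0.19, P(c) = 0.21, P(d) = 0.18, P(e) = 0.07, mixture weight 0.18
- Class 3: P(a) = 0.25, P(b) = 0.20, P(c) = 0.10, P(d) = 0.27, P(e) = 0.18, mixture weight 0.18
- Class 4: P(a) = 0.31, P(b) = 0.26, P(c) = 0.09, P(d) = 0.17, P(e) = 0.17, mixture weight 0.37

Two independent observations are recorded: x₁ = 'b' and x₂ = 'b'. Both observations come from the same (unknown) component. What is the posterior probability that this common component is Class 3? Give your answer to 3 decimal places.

0.142

By Bayes' theorem, P(k | x) = π_k f_k(x) / Σ_j π_j f_j(x).
Since both observations come from the same component, the likelihood for component k is f_k(x₁)·f_k(x₂).
  p_1 = [0.21] × [0.21] = 0.0441
  p_2 = [0.19] × [0.19] = 0.0361
  p_3 = [0.2] × [0.2] = 0.04
  p_4 = [0.26] × [0.26] = 0.0676
Multiply by the mixture weights:
  π_1·p_1 = 0.27 × 0.0441 = 0.011907
  π_2·p_2 = 0.18 × 0.0361 = 0.006498
  π_3·p_3 = 0.18 × 0.04 = 0.0072
  π_4·p_4 = 0.37 × 0.0676 = 0.025012
Denominator: 0.011907 + 0.006498 + 0.0072 + 0.025012 = 0.050617
Responsibility of Class 3: 0.0072 / 0.050617 ≈ 0.142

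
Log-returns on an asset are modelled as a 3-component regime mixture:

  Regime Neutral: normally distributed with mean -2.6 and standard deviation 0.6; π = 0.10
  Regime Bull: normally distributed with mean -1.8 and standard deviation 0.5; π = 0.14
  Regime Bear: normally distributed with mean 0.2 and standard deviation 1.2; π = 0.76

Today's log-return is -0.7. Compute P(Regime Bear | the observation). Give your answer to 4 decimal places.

0.9484

Posterior ∝ prior × likelihood, so P(k | x) ∝ P(Z=k) f_k(x); normalise over all components.
Normal densities:
  L_Neutral = (1/(0.6·√(2π)))·exp(−(-0.7−-2.6)²/(2·0.6²)) = 0.664904·exp(-5.01389) = 0.00441829
  L_Bull = (1/(0.5·√(2π)))·exp(−(-0.7−-1.8)²/(2·0.5²)) = 0.797885·exp(-2.42000) = 0.0709492
  L_Bear = (1/(1.2·√(2π)))·exp(−(-0.7−0.2)²/(2·1.2²)) = 0.332452·exp(-0.28125) = 0.250948
Unnormalised posteriors:
  P(Z=Neutral)·L_Neutral = 0.10 × 0.00441829 = 0.000441829
  P(Z=Bull)·L_Bull = 0.14 × 0.0709492 = 0.00993289
  P(Z=Bear)·L_Bear = 0.76 × 0.250948 = 0.19072
Normaliser: 0.000441829 + 0.00993289 + 0.19072 = 0.201095
Responsibility of Regime Bear: 0.19072 / 0.201095 ≈ 0.9484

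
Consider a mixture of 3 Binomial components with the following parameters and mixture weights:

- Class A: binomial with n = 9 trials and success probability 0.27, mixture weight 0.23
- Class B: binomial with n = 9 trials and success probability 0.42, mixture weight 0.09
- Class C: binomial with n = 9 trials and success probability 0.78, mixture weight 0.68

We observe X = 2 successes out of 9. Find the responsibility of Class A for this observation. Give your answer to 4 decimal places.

0.8369

P(component k | x) = P(Z=k)·f_k(x) / marginal(x), where marginal(x) = Σ_j P(Z=j)·f_j(x).
Component likelihoods at x = 2 successes out of 9:
  f_A = C(9,2)·0.27^2·0.73^7 = 36·0.0729·0.110474 = 0.289928
  f_B = C(9,2)·0.42^2·0.58^7 = 36·0.1764·0.0220798 = 0.140216
  f_C = C(9,2)·0.78^2·0.22^7 = 36·0.6084·2.49436e-05 = 0.000546324
Prior × likelihood for each component:
  P(Z=A)·f_A = 0.23 × 0.289928 = 0.0666834
  P(Z=B)·f_B = 0.09 × 0.140216 = 0.0126194
  P(Z=C)·f_C = 0.68 × 0.000546324 = 0.0003715
Evidence: 0.0666834 + 0.0126194 + 0.0003715 = 0.0796743
P(Class A | 2 successes out of 9) = 0.0666834 / 0.0796743 ≈ 0.8369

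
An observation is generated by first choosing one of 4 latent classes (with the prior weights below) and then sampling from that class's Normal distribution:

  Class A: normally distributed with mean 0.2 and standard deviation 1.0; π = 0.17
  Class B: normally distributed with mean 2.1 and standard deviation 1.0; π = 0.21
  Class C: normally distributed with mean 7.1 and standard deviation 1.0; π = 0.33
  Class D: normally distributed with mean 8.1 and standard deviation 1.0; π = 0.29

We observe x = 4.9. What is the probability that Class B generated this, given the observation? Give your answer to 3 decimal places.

P(component k | x) = w_k·f_k(x) / marginal(x), where marginal(x) = Σ_j w_j·f_j(x).
Normal densities:
  L_A = 6.36983e-06
  L_B = 0.00791545
  L_C = 0.0354746
  L_D = 0.00238409
Prior × likelihood for each component:
  w_A·L_A = 0.17 × 6.36983e-06 = 1.08287e-06
  w_B·L_B = 0.21 × 0.00791545 = 0.00166224
  w_C·L_C = 0.33 × 0.0354746 = 0.0117066
  w_D·L_D = 0.29 × 0.00238409 = 0.000691386
Evidence: 1.08287e-06 + 0.00166224 + 0.0117066 + 0.000691386 = 0.0140613
P(Class B | 4.9) ≈ 0.118

0.118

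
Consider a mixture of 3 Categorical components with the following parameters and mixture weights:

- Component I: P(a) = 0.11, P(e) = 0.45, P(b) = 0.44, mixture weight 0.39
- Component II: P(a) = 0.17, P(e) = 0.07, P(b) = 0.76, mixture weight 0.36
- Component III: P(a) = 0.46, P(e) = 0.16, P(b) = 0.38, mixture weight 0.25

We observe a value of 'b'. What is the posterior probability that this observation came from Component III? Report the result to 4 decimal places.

P(component k | x) = π_k·f_k(x) / marginal(x), where marginal(x) = Σ_j π_j·f_j(x).
Categorical probabilities:
  L_I = 0.44
  L_II = 0.76
  L_III = 0.38
Prior × likelihood for each component:
  π_I·L_I = 0.39 × 0.44 = 0.1716
  π_II·L_II = 0.36 × 0.76 = 0.2736
  π_III·L_III = 0.25 × 0.38 = 0.095
Marginal: 0.1716 + 0.2736 + 0.095 = 0.5402
So the posterior for Component III is 0.095 / 0.5402 ≈ 0.1759.

0.1759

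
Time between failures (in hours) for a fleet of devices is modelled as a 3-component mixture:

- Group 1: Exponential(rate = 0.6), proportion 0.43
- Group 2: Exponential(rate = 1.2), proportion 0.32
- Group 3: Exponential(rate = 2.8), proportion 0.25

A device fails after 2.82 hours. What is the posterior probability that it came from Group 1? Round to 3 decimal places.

0.782

By Bayes' theorem, P(k | x) = π_k f_k(x) / Σ_j π_j f_j(x).
Exponential densities:
  p_1 = 0.6·e^(−0.6·2.82) = 0.6·e^(−1.6920) = 0.110491
  p_2 = 1.2·e^(−1.2·2.82) = 1.2·e^(−3.3840) = 0.0406938
  p_3 = 2.8·e^(−2.8·2.82) = 2.8·e^(−7.8960) = 0.00104224
Multiply by the mixture weights:
  π_1·p_1 = 0.43 × 0.110491 = 0.0475109
  π_2·p_2 = 0.32 × 0.0406938 = 0.013022
  π_3·p_3 = 0.25 × 0.00104224 = 0.000260561
Sum: 0.0475109 + 0.013022 + 0.000260561 = 0.0607935
P(Group 1 | the observation) ≈ 0.782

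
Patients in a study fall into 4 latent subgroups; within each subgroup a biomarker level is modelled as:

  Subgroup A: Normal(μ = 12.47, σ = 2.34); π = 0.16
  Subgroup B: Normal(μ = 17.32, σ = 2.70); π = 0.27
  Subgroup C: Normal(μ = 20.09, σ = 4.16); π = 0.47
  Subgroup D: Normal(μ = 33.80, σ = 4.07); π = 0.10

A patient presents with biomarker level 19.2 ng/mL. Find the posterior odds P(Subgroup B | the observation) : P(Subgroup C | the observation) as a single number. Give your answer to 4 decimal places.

Since P(k|x) ∝ π_k f_k(x), the posterior odds are π_i f_i(x) / (π_j f_j(x)).
Component likelihoods at x = 19.2 ng/mL:
  p_A = 0.00272585
  p_B = 0.115949
  p_C = 0.0937298
  p_D = 0.000157408
0.0313062 / 0.044053 ≈ 0.7106

0.7106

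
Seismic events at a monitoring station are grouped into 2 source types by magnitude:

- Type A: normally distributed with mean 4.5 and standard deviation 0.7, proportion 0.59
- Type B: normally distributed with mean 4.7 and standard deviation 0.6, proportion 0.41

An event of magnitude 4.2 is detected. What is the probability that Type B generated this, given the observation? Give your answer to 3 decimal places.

The responsibility of component k is π_k f_k(x) divided by Σ_j π_j f_j(x).
Evaluate each component's likelihood at the observed value:
  L_A = (1/(0.7·√(2π)))·exp(−(4.2−4.5)²/(2·0.7²)) = 0.569918·exp(-0.09184) = 0.51991
  L_B = (1/(0.6·√(2π)))·exp(−(4.2−4.7)²/(2·0.6²)) = 0.664904·exp(-0.34722) = 0.469853
Weight by the priors:
  π_A·L_A = 0.59 × 0.51991 = 0.306747
  π_B·L_B = 0.41 × 0.469853 = 0.19264
Denominator: 0.306747 + 0.19264 = 0.499386
P(Type B | the observation) = 0.19264 / 0.499386 ≈ 0.386

0.386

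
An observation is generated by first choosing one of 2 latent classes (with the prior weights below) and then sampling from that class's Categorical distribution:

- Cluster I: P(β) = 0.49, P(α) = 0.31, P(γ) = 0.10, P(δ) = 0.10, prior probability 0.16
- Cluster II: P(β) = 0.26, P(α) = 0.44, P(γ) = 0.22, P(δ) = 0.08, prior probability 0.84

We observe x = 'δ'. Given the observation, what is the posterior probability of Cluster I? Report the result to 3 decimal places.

The responsibility of component k is P(Z=k) f_k(x) divided by Σ_j P(Z=j) f_j(x).
Categorical probabilities:
  L_I = 0.1
  L_II = 0.08
Multiply by the mixture weights:
  P(Z=I)·L_I = 0.16 × 0.1 = 0.016
  P(Z=II)·L_II = 0.84 × 0.08 = 0.0672
Evidence: 0.016 + 0.0672 = 0.0832
Responsibility of Cluster I: 0.016 / 0.0832 ≈ 0.192

0.192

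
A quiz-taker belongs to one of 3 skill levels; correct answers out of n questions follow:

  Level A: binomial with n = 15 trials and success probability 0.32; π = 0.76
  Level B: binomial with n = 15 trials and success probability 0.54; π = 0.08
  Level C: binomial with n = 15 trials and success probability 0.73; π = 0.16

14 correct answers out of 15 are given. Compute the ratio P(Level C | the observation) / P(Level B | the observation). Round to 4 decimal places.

79.9178

Since P(k|x) ∝ P(Z=k) f_k(x), the posterior odds are P(Z=i) f_i(x) / (P(Z=j) f_j(x)).
Evaluate each component's likelihood at the observed value:
  f_A = C(15,14)·0.32^14·0.68^1 = 15·1.18059e-07·0.68 = 1.2042e-06
  f_B = C(15,14)·0.54^14·0.46^1 = 15·0.000179272·0.46 = 0.00123698
  f_C = C(15,14)·0.73^14·0.27^1 = 15·0.0122045·0.27 = 0.0494282
0.00790852 / 9.89582e-05 ≈ 79.9178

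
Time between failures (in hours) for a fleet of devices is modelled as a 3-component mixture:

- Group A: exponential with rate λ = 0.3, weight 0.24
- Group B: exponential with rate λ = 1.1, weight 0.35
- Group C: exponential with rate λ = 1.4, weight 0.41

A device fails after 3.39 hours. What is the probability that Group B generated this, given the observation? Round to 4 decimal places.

0.2296

The responsibility of component k is P(Z=k) f_k(x) divided by Σ_j P(Z=j) f_j(x).
Component likelihoods at x = 3.39 hours:
  L_A = 0.108504
  L_B = 0.0264185
  L_C = 0.0121609
Multiply by the mixture weights:
  P(Z=A)·L_A = 0.24 × 0.108504 = 0.0260408
  P(Z=B)·L_B = 0.35 × 0.0264185 = 0.00924648
  P(Z=C)·L_C = 0.41 × 0.0121609 = 0.00498598
Sum: 0.0260408 + 0.00924648 + 0.00498598 = 0.0402733
Responsibility of Group B: 0.00924648 / 0.0402733 ≈ 0.2296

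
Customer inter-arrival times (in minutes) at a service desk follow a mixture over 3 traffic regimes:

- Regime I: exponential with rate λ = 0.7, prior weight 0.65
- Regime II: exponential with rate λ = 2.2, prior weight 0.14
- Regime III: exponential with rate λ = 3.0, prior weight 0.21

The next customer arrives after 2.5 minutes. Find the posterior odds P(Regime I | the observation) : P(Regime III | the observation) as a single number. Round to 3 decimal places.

The posterior odds equal the prior odds times the likelihood ratio: (w_i/w_j)·(f_i(x)/f_j(x)).
Evaluate each component's likelihood at the observed value:
  f_I = 0.121642
  f_II = 0.0089909
  f_III = 0.00165925
Posterior odds = (w_I·f_I) / (w_III·f_III) = (0.65·0.121642) / (0.21·0.00165925) = 0.0790671 / 0.000348443 ≈ 226.915

226.915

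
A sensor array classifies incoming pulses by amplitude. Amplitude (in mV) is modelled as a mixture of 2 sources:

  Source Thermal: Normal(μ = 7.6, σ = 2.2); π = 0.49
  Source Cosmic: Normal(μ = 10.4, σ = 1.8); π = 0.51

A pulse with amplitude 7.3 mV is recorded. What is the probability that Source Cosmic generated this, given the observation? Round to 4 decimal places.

0.2256

Apply Bayes' rule: the posterior for each component is proportional to its prior times its likelihood at x.
Evaluate each component's likelihood at the observed value:
  f_Thermal = (1/(2.2·√(2π)))·exp(−(7.3−7.6)²/(2·2.2²)) = 0.181337·exp(-0.00930) = 0.179659
  f_Cosmic = (1/(1.8·√(2π)))·exp(−(7.3−10.4)²/(2·1.8²)) = 0.221635·exp(-1.48302) = 0.0503
Prior × likelihood for each component:
  w_Thermal·f_Thermal = 0.49 × 0.179659 = 0.088033
  w_Cosmic·f_Cosmic = 0.51 × 0.0503 = 0.025653
Normaliser: 0.088033 + 0.025653 = 0.113686
P(Source Cosmic | the observation) ≈ 0.2256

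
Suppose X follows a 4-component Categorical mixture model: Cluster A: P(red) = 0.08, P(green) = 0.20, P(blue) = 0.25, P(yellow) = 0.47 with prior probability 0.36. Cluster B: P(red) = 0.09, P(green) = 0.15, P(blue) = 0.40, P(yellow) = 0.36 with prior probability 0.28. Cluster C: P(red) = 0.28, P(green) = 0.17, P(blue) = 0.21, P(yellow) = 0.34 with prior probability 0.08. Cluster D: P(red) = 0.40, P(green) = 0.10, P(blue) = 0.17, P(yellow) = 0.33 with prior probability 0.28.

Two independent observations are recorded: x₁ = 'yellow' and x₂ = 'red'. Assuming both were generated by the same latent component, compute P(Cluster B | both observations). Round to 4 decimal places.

P(component k | x) = P(Z=k)·f_k(x) / marginal(x), where marginal(x) = Σ_j P(Z=j)·f_j(x).
Since both observations come from the same component, the likelihood for component k is f_k(x₁)·f_k(x₂).
  p_A = [P(yellow | comp) = 0.47] × [0.08] = 0.0376
  p_B = [P(yellow | comp) = 0.36] × [0.09] = 0.0324
  p_C = [P(yellow | comp) = 0.34] × [0.28] = 0.0952
  p_D = [P(yellow | comp) = 0.33] × [0.4] = 0.132
Unnormalised posteriors:
  P(Z=A)·p_A = 0.36 × 0.0376 = 0.013536
  P(Z=B)·p_B = 0.28 × 0.0324 = 0.009072
  P(Z=C)·p_C = 0.08 × 0.0952 = 0.007616
  P(Z=D)·p_D = 0.28 × 0.132 = 0.03696
Normaliser: 0.013536 + 0.009072 + 0.007616 + 0.03696 = 0.067184
P(Cluster B | data) = 0.009072 / 0.067184 ≈ 0.1350

0.1350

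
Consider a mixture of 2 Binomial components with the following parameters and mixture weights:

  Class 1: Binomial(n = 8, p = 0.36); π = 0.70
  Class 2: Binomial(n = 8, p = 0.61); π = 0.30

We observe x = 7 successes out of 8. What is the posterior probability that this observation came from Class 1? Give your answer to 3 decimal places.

0.087

By Bayes' theorem, P(k | x) = w_k f_k(x) / Σ_j w_j f_j(x).
Component likelihoods at x = 7 successes out of 8:
  L_1 = 0.00401225
  L_2 = 0.0980536
Multiply by the mixture weights:
  w_1·L_1 = 0.70 × 0.00401225 = 0.00280857
  w_2·L_2 = 0.30 × 0.0980536 = 0.0294161
Sum: 0.00280857 + 0.0294161 = 0.0322246
P(Class 1 | the observation) = 0.00280857 / 0.0322246 ≈ 0.087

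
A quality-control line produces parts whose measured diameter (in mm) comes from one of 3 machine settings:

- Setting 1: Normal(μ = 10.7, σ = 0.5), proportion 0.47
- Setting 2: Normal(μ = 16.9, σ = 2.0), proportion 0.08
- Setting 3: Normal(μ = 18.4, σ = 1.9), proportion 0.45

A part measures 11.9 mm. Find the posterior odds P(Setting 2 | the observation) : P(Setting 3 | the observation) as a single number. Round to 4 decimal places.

The posterior odds equal the prior odds times the likelihood ratio: (π_i/π_j)·(f_i(x)/f_j(x)).
Normal densities:
  f_1 = 0.0447891
  f_2 = 0.00876415
  f_3 = 0.000603604
Odds = (0.08/0.45) × (0.00876415/0.000603604) = 0.177778 × 14.5197 ≈ 2.5813

2.5813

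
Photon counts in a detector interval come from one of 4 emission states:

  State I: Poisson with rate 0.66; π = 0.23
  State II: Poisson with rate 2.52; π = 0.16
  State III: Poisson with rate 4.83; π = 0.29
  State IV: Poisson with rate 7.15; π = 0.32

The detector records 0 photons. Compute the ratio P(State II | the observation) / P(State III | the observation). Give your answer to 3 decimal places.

5.558

The posterior odds equal the prior odds times the likelihood ratio: (w_i/w_j)·(f_i(x)/f_j(x)).
Evaluate each component's likelihood at the observed value:
  f_I = e^(−0.66)·0.66^0/0! = 0.516851
  f_II = e^(−2.52)·2.52^0/0! = 0.0804596
  f_III = e^(−4.83)·4.83^0/0! = 0.00798652
  f_IV = e^(−7.15)·7.15^0/0! = 0.000784864
Posterior odds = (w_II·f_II) / (w_III·f_III) = (0.16·0.0804596) / (0.29·0.00798652) = 0.0128735 / 0.00231609 ≈ 5.558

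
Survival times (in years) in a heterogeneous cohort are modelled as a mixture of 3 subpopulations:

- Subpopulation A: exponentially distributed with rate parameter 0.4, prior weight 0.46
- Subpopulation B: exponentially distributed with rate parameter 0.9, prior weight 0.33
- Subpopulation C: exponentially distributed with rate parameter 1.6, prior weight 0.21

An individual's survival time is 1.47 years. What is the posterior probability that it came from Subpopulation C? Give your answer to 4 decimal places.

0.1499

By Bayes' theorem, P(k | x) = π_k f_k(x) / Σ_j π_j f_j(x).
Component likelihoods at x = 1.47 years:
  L_A = 0.4·e^(−0.4·1.47) = 0.4·e^(−0.5880) = 0.222175
  L_B = 0.9·e^(−0.9·1.47) = 0.9·e^(−1.3230) = 0.239702
  L_C = 1.6·e^(−1.6·1.47) = 1.6·e^(−2.3520) = 0.152286
Prior × likelihood for each component:
  π_A·L_A = 0.46 × 0.222175 = 0.1022
  π_B·L_B = 0.33 × 0.239702 = 0.0791015
  π_C·L_C = 0.21 × 0.152286 = 0.03198
Sum: 0.1022 + 0.0791015 + 0.03198 = 0.213282
Responsibility of Subpopulation C: 0.03198 / 0.213282 ≈ 0.1499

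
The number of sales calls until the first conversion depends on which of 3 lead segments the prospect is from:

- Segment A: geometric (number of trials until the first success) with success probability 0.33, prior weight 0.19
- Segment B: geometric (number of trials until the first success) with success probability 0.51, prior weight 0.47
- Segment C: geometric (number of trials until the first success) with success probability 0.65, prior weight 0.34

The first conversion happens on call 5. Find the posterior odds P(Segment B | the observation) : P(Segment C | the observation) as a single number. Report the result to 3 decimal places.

4.167

The posterior odds equal the prior odds times the likelihood ratio: (π_i/π_j)·(f_i(x)/f_j(x)).
Component likelihoods at x = 5:
  p_A = 0.33·(1−0.33)^4 = 0.33·0.201511 = 0.0664987
  p_B = 0.51·(1−0.51)^4 = 0.51·0.057648 = 0.0294005
  p_C = 0.65·(1−0.65)^4 = 0.65·0.0150062 = 0.00975406
Odds = (0.47/0.34) × (0.0294005/0.00975406) = 1.38235 × 3.01418 ≈ 4.167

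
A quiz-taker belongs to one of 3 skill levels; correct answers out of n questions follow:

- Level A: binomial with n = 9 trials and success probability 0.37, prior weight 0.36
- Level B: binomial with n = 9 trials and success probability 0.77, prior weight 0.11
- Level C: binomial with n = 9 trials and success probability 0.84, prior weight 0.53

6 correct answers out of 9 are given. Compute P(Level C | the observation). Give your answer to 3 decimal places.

0.599

The responsibility of component k is P(Z=k) f_k(x) divided by Σ_j P(Z=j) f_j(x).
Binomial probabilities:
  f_A = 0.0538904
  f_B = 0.213014
  f_C = 0.120869
Weight by the priors:
  P(Z=A)·f_A = 0.36 × 0.0538904 = 0.0194005
  P(Z=B)·f_B = 0.11 × 0.213014 = 0.0234315
  P(Z=C)·f_C = 0.53 × 0.120869 = 0.0640606
Sum: 0.0194005 + 0.0234315 + 0.0640606 = 0.106893
Responsibility of Level C: 0.0640606 / 0.106893 ≈ 0.599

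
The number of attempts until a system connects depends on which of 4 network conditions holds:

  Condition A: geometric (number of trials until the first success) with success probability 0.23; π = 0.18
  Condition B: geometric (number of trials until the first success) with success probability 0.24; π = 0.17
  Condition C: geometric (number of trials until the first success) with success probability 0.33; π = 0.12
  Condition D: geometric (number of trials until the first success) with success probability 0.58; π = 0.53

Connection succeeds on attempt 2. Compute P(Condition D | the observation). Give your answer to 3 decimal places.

0.591

By Bayes' theorem, P(k | x) = π_k f_k(x) / Σ_j π_j f_j(x).
Component likelihoods at x = 2:
  L_A = 0.1771
  L_B = 0.1824
  L_C = 0.2211
  L_D = 0.2436
Multiply by the mixture weights:
  π_A·L_A = 0.18 × 0.1771 = 0.031878
  π_B·L_B = 0.17 × 0.1824 = 0.031008
  π_C·L_C = 0.12 × 0.2211 = 0.026532
  π_D·L_D = 0.53 × 0.2436 = 0.129108
Marginal: 0.031878 + 0.031008 + 0.026532 + 0.129108 = 0.218526
P(Condition D | 2) ≈ 0.591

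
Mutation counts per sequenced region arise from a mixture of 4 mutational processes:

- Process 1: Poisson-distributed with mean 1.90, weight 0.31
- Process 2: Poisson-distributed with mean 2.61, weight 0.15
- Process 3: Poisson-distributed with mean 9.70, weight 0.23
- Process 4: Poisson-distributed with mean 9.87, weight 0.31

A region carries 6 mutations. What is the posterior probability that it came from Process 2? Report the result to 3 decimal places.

0.108

The responsibility of component k is π_k f_k(x) divided by Σ_j π_j f_j(x).
Poisson probabilities:
  p_1 = 0.00977304
  p_2 = 0.0322851
  p_3 = 0.0708992
  p_4 = 0.0663871
Unnormalised posteriors:
  π_1·p_1 = 0.31 × 0.00977304 = 0.00302964
  π_2·p_2 = 0.15 × 0.0322851 = 0.00484276
  π_3·p_3 = 0.23 × 0.0708992 = 0.0163068
  π_4·p_4 = 0.31 × 0.0663871 = 0.02058
Denominator: 0.00302964 + 0.00484276 + 0.0163068 + 0.02058 = 0.0447592
P(Process 2 | 6 mutations) = 0.00484276 / 0.0447592 ≈ 0.108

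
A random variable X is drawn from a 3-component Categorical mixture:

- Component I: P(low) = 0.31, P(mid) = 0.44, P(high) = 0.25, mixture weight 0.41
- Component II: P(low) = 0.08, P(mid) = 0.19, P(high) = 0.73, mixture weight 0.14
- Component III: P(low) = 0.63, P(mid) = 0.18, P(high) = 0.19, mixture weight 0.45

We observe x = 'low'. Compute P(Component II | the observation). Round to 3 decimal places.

0.027

Posterior ∝ prior × likelihood, so P(k | x) ∝ π_k f_k(x); normalise over all components.
Evaluate each component's likelihood at the observed value:
  f_I = P(low | comp) = 0.31
  f_II = P(low | comp) = 0.08
  f_III = P(low | comp) = 0.63
Prior × likelihood for each component:
  π_I·f_I = 0.41 × 0.31 = 0.1271
  π_II·f_II = 0.14 × 0.08 = 0.0112
  π_III·f_III = 0.45 × 0.63 = 0.2835
Marginal: 0.1271 + 0.0112 + 0.2835 = 0.4218
Responsibility of Component II: 0.0112 / 0.4218 ≈ 0.027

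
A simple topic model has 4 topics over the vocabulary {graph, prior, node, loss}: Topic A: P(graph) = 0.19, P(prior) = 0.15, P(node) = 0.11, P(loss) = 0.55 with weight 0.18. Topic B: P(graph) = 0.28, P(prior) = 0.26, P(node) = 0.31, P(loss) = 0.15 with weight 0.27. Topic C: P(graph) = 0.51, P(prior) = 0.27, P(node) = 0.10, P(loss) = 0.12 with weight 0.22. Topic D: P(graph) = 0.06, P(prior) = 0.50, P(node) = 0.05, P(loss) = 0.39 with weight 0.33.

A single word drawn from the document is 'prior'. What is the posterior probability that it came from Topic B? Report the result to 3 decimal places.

P(component k | x) = π_k·f_k(x) / marginal(x), where marginal(x) = Σ_j π_j·f_j(x).
Categorical probabilities:
  f_A = 0.15
  f_B = 0.26
  f_C = 0.27
  f_D = 0.5
Prior × likelihood for each component:
  π_A·f_A = 0.18 × 0.15 = 0.027
  π_B·f_B = 0.27 × 0.26 = 0.0702
  π_C·f_C = 0.22 × 0.27 = 0.0594
  π_D·f_D = 0.33 × 0.5 = 0.165
Normaliser: 0.027 + 0.0702 + 0.0594 + 0.165 = 0.3216
P(Topic B | x) ≈ 0.218

0.218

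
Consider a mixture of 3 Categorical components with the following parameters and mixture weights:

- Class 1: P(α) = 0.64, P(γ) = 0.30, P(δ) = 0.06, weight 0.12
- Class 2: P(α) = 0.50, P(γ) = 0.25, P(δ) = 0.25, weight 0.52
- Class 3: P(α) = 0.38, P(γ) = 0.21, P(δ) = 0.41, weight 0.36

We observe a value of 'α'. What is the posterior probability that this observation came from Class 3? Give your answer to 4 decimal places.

Posterior ∝ prior × likelihood, so P(k | x) ∝ w_k f_k(x); normalise over all components.
Categorical probabilities:
  L_1 = 0.64
  L_2 = 0.5
  L_3 = 0.38
Unnormalised posteriors:
  w_1·L_1 = 0.12 × 0.64 = 0.0768
  w_2·L_2 = 0.52 × 0.5 = 0.26
  w_3·L_3 = 0.36 × 0.38 = 0.1368
Normaliser: 0.0768 + 0.26 + 0.1368 = 0.4736
P(Class 3 | 'α') ≈ 0.2889

0.2889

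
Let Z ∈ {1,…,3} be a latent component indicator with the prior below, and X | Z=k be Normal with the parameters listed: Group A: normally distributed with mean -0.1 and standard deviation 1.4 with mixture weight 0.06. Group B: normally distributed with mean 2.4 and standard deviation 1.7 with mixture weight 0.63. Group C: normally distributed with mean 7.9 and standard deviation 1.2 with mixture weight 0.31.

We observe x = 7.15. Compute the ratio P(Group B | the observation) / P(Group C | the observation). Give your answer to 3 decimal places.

0.035

Since P(k|x) ∝ π_k f_k(x), the posterior odds are π_i f_i(x) / (π_j f_j(x)).
Evaluate each component's likelihood at the observed value:
  L_A = (1/(1.4·√(2π)))·exp(−(7.15−-0.1)²/(2·1.4²)) = 0.284959·exp(-13.40880) = 4.2797e-07
  L_B = (1/(1.7·√(2π)))·exp(−(7.15−2.4)²/(2·1.7²)) = 0.234672·exp(-3.90355) = 0.00473339
  L_C = (1/(1.2·√(2π)))·exp(−(7.15−7.9)²/(2·1.2²)) = 0.332452·exp(-0.19531) = 0.273467
Posterior odds = (π_B·L_B) / (π_C·L_C) = (0.63·0.00473339) / (0.31·0.273467) = 0.00298204 / 0.0847749 ≈ 0.035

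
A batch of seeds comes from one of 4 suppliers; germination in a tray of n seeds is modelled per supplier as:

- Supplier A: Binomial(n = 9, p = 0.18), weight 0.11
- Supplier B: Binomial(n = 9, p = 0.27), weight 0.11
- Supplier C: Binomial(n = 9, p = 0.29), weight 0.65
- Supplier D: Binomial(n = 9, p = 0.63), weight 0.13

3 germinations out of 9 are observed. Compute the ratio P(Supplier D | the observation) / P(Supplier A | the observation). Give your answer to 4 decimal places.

0.4276

Posterior odds = (π_i f_i(x)) / (π_j f_j(x)); the normalising sum cancels.
Evaluate each component's likelihood at the observed value:
  L_A = C(9,3)·0.18^3·0.82^6 = 84·0.005832·0.304007 = 0.148929
  L_B = C(9,3)·0.27^3·0.73^6 = 84·0.019683·0.151334 = 0.250212
  L_C = C(9,3)·0.29^3·0.71^6 = 84·0.024389·0.1281 = 0.262436
  L_D = C(9,3)·0.63^3·0.37^6 = 84·0.250047·0.00256573 = 0.0538904
Posterior odds = (π_D·L_D) / (π_A·L_A) = (0.13·0.0538904) / (0.11·0.148929) = 0.00700575 / 0.0163822 ≈ 0.4276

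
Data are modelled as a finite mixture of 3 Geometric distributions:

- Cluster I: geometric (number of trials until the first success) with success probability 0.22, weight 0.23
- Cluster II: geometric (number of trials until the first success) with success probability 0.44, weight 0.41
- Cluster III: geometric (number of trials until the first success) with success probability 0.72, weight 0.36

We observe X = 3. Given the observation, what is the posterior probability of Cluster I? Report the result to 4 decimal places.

0.2859

P(component k | x) = π_k·f_k(x) / marginal(x), where marginal(x) = Σ_j π_j·f_j(x).
Evaluate each component's likelihood at the observed value:
  f_I = 0.22·(1−0.22)^2 = 0.22·0.6084 = 0.133848
  f_II = 0.44·(1−0.44)^2 = 0.44·0.3136 = 0.137984
  f_III = 0.72·(1−0.72)^2 = 0.72·0.0784 = 0.056448
Weight by the priors:
  π_I·f_I = 0.23 × 0.133848 = 0.030785
  π_II·f_II = 0.41 × 0.137984 = 0.0565734
  π_III·f_III = 0.36 × 0.056448 = 0.0203213
Evidence: 0.030785 + 0.0565734 + 0.0203213 = 0.10768
Responsibility of Cluster I: 0.030785 / 0.10768 ≈ 0.2859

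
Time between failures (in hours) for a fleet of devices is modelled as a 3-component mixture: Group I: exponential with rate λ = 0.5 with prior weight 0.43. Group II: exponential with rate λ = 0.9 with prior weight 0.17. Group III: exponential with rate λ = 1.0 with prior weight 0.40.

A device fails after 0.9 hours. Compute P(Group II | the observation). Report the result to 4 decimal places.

The responsibility of component k is w_k f_k(x) divided by Σ_j w_j f_j(x).
Component likelihoods at x = 0.9 hours:
  L_I = 0.5·e^(−0.5·0.9) = 0.5·e^(−0.4500) = 0.318814
  L_II = 0.9·e^(−0.9·0.9) = 0.9·e^(−0.8100) = 0.400372
  L_III = 1.0·e^(−1.0·0.9) = 1.0·e^(−0.9000) = 0.40657
Prior × likelihood for each component:
  w_I·L_I = 0.43 × 0.318814 = 0.13709
  w_II·L_II = 0.17 × 0.400372 = 0.0680633
  w_III·L_III = 0.40 × 0.40657 = 0.162628
Sum: 0.13709 + 0.0680633 + 0.162628 = 0.367781
P(Group II | 0.9 hours) ≈ 0.1851

0.1851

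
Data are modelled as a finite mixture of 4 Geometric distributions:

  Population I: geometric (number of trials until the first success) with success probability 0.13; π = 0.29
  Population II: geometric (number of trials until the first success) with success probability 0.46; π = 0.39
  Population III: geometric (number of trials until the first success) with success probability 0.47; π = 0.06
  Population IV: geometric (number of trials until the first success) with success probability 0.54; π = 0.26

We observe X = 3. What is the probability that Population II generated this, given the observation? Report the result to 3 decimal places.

0.442

Apply Bayes' rule: the posterior for each component is proportional to its prior times its likelihood at x.
Geometric probabilities:
  f_I = 0.13·(1−0.13)^2 = 0.13·0.7569 = 0.098397
  f_II = 0.46·(1−0.46)^2 = 0.46·0.2916 = 0.134136
  f_III = 0.47·(1−0.47)^2 = 0.47·0.2809 = 0.132023
  f_IV = 0.54·(1−0.54)^2 = 0.54·0.2116 = 0.114264
Unnormalised posteriors:
  π_I·f_I = 0.29 × 0.098397 = 0.0285351
  π_II·f_II = 0.39 × 0.134136 = 0.052313
  π_III·f_III = 0.06 × 0.132023 = 0.00792138
  π_IV·f_IV = 0.26 × 0.114264 = 0.0297086
Marginal: 0.0285351 + 0.052313 + 0.00792138 + 0.0297086 = 0.118478
P(Population II | x) = 0.052313 / 0.118478 ≈ 0.442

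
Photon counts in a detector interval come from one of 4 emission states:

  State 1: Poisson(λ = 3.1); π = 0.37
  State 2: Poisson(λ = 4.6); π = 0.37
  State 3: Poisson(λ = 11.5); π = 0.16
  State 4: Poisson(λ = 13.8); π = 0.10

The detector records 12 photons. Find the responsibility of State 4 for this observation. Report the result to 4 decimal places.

Apply Bayes' rule: the posterior for each component is proportional to its prior times its likelihood at x.
Evaluate each component's likelihood at the observed value:
  L_1 = 7.40782e-05
  L_2 = 0.00188366
  L_3 = 0.113149
  L_4 = 0.101146
Unnormalised posteriors:
  w_1·L_1 = 0.37 × 7.40782e-05 = 2.74089e-05
  w_2·L_2 = 0.37 × 0.00188366 = 0.000696954
  w_3·L_3 = 0.16 × 0.113149 = 0.0181038
  w_4·L_4 = 0.10 × 0.101146 = 0.0101146
Denominator: 2.74089e-05 + 0.000696954 + 0.0181038 + 0.0101146 = 0.0289428
So the posterior for State 4 is 0.0101146 / 0.0289428 ≈ 0.3495.

0.3495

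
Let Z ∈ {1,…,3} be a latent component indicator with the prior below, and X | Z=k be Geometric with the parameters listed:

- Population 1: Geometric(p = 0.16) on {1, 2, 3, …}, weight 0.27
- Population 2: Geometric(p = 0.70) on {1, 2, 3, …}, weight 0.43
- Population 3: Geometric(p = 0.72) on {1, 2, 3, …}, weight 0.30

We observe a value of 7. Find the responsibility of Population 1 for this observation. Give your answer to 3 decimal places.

0.979

By Bayes' theorem, P(k | x) = π_k f_k(x) / Σ_j π_j f_j(x).
Geometric probabilities:
  L_1 = 0.16·(1−0.16)^6 = 0.16·0.351298 = 0.0562077
  L_2 = 0.70·(1−0.70)^6 = 0.70·0.000729 = 0.0005103
  L_3 = 0.72·(1−0.72)^6 = 0.72·0.00048189 = 0.000346961
Unnormalised posteriors:
  π_1·L_1 = 0.27 × 0.0562077 = 0.0151761
  π_2·L_2 = 0.43 × 0.0005103 = 0.000219429
  π_3·L_3 = 0.30 × 0.000346961 = 0.000104088
Denominator: 0.0151761 + 0.000219429 + 0.000104088 = 0.0154996
P(Population 1 | the observation) ≈ 0.979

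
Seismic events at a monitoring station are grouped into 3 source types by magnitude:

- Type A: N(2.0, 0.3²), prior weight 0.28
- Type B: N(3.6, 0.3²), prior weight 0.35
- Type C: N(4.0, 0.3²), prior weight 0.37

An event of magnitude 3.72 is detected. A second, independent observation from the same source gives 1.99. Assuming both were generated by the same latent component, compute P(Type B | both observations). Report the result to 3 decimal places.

0.898

By Bayes' theorem, P(k | x) = P(Z=k) f_k(x) / Σ_j P(Z=j) f_j(x).
Since both observations come from the same component, the likelihood for component k is f_k(x₁)·f_k(x₂).
  p_A = [9.68094e-08] × [1.32907] = 1.28666e-07
  p_B = [1.22757] × [7.4081e-07] = 9.09394e-07
  p_C = [0.860259] × [2.37711e-10] = 2.04493e-10
Prior × likelihood for each component:
  P(Z=A)·p_A = 0.28 × 1.28666e-07 = 3.60266e-08
  P(Z=B)·p_B = 0.35 × 9.09394e-07 = 3.18288e-07
  P(Z=C)·p_C = 0.37 × 2.04493e-10 = 7.56624e-11
Marginal: 3.60266e-08 + 3.18288e-07 + 7.56624e-11 = 3.5439e-07
P(Type B | x₁, x₂) = 3.18288e-07 / 3.5439e-07 ≈ 0.898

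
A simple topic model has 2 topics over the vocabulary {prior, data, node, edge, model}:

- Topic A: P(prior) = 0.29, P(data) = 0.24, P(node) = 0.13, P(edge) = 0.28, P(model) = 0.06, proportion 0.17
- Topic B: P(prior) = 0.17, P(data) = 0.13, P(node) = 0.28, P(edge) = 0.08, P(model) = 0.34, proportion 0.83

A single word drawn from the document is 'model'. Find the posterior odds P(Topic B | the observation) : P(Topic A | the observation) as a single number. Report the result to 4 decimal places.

27.6667

Only the two components matter; the odds are (w_i f_i(x)) / (w_j f_j(x)).
Component likelihoods at x = 'model':
  f_A = P(model | comp) = 0.06
  f_B = P(model | comp) = 0.34
Odds = (0.83/0.17) × (0.34/0.06) = 4.88235 × 5.66667 ≈ 27.6667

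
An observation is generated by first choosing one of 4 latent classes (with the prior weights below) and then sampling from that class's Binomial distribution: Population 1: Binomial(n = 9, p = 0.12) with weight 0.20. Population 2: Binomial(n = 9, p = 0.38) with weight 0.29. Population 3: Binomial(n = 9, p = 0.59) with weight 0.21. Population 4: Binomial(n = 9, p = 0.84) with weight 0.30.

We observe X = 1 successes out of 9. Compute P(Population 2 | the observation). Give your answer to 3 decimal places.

0.216

P(component k | x) = π_k·f_k(x) / marginal(x), where marginal(x) = Σ_j π_j·f_j(x).
Binomial probabilities:
  L_1 = C(9,1)·0.12^1·0.88^8 = 9·0.12·0.359635 = 0.388405
  L_2 = C(9,1)·0.38^1·0.62^8 = 9·0.38·0.021834 = 0.0746723
  L_3 = C(9,1)·0.59^1·0.41^8 = 9·0.59·0.000798493 = 0.00424
  L_4 = C(9,1)·0.84^1·0.16^8 = 9·0.84·4.29497e-07 = 3.247e-06
Prior × likelihood for each component:
  π_1·L_1 = 0.20 × 0.388405 = 0.0776811
  π_2·L_2 = 0.29 × 0.0746723 = 0.021655
  π_3·L_3 = 0.21 × 0.00424 = 0.000890399
  π_4·L_4 = 0.30 × 3.247e-06 = 9.74099e-07
Sum: 0.0776811 + 0.021655 + 0.000890399 + 9.74099e-07 = 0.100227
P(Population 2 | data) ≈ 0.216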